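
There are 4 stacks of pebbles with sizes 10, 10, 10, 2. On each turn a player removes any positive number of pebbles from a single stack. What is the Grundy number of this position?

Nim-sum: 10 XOR 10 XOR 10 XOR 2 = 8.

8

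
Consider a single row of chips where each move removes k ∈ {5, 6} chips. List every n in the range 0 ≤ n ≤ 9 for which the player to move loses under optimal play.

0, 1, 2, 3, 4

Build the Grundy sequence with g(k) = mex{g(k−s) : s ∈ {5, 6}, s ≤ k}:
k:     0  1  2  3  4  5  6  7  8  9
g(k):  0  0  0  0  0  1  1  1  1  1
The P-positions (g = 0) in 0..9 are 0, 1, 2, 3, 4.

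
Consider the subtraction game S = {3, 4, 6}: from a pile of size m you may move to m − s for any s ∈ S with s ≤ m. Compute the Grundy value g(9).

Build the Grundy sequence with g(k) = mex{g(k−s) : s ∈ {3, 4, 6}, s ≤ k}:
k:     0  1  2  3  4  5  6  7  8  9
g(k):  0  0  0  1  1  1  2  2  2  0
So g(9) = 0.

0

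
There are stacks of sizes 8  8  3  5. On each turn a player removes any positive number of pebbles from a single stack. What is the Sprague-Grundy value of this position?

6

Compute the nim-sum pairwise:
8 XOR 8 = 0
0 XOR 3 = 3
3 XOR 5 = 6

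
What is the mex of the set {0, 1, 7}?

The values 0, 1 are all present; 2 is the first non-negative integer missing from the set.

2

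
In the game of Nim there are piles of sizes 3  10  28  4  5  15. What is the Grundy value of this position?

Compute the nim-sum pairwise:
3 XOR 10 = 9
9 XOR 28 = 21
21 XOR 4 = 17
17 XOR 5 = 20
20 XOR 15 = 27

27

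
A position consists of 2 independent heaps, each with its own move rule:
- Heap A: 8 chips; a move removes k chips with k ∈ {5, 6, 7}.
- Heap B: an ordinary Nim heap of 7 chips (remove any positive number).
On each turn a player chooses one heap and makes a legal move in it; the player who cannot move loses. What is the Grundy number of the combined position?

Build the Grundy sequence for heap A with g(k) = mex{g(k−s) : s ∈ {5, 6, 7}, s ≤ k}:
g(0) = mex{} = 0
g(1) = mex{} = 0
g(2) = mex{} = 0
g(3) = mex{} = 0
g(4) = mex{} = 0
g(5) = mex{0} = 1
g(6) = mex{0} = 1
g(7) = mex{0} = 1
g(8) = mex{0} = 1
So g(8) = 1.
Heap B is a plain Nim heap of size 7, so its Grundy value is 7.
By the Sprague-Grundy theorem, the Grundy value of a sum of independent games is the XOR of the component values.
Combined value = 1 XOR 7 = 6.

6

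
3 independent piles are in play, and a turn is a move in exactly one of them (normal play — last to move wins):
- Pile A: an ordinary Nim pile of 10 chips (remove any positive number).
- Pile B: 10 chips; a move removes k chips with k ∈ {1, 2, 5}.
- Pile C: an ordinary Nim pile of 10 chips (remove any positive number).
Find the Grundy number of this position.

1

Pile A is a plain Nim pile of size 10, so its Grundy value is 10.
For pile B, compute g(0), g(1), … with moves {1, 2, 5}:
k:     0  1  2  3  4  5  6  7  8  9 10
g(k):  0  1  2  0  1  2  0  1  2  0  1
So g(10) = 1.
Pile C is a plain Nim pile of size 10, so its Grundy value is 10.
The value of a disjunctive sum is the nim-sum of the parts.
Combined value = 10 XOR 1 XOR 10 = 1.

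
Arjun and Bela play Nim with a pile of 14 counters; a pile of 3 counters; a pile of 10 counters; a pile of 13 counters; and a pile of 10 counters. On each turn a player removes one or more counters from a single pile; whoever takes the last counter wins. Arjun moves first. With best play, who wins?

Bela wins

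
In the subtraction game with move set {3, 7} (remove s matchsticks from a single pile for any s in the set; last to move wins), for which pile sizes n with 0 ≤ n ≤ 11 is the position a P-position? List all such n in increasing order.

Compute g(0), g(1), … for moves {3, 7}:
g(0) = mex{} = 0
g(1) = mex{} = 0
g(2) = mex{} = 0
g(3) = mex{0} = 1
g(4) = mex{0} = 1
g(5) = mex{0} = 1
g(6) = mex{1} = 0
g(7) = mex{0,1} = 2
g(8) = mex{0,1} = 2
g(9) = mex{0} = 1
g(10) = mex{1,2} = 0
g(11) = mex{1,2} = 0
The P-positions (g = 0) in 0..11 are 0, 1, 2, 6, 10, 11.

0, 1, 2, 6, 10, 11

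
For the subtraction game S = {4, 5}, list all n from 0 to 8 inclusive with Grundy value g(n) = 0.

0, 1, 2, 3

Compute g(0), g(1), … for moves {4, 5}:
g(0) = mex{} = 0
g(1) = mex{} = 0
g(2) = mex{} = 0
g(3) = mex{} = 0
g(4) = mex{0} = 1
g(5) = mex{0} = 1
g(6) = mex{0} = 1
g(7) = mex{0} = 1
g(8) = mex{0,1} = 2
The P-positions (g = 0) in 0..8 are 0, 1, 2, 3.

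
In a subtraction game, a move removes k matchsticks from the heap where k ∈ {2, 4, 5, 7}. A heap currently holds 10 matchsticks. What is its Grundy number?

0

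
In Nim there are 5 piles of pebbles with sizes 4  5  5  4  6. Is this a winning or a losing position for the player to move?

Winning position

Compute the nim-sum pairwise:
4 XOR 5 = 1
1 XOR 5 = 4
4 XOR 4 = 0
0 XOR 6 = 6
The nim-sum is 6 ≠ 0, so this is an N-position: the player to move can win.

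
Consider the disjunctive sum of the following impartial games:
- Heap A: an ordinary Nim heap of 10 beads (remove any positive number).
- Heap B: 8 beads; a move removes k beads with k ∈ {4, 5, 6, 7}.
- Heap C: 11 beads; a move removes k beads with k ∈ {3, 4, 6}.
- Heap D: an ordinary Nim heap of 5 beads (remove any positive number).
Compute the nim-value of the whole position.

Heap A is a plain Nim heap of size 10, so its Grundy value is 10.
Grundy values for heap B (subtraction set {4, 5, 6, 7}):
g(0) = mex{} = 0
g(1) = mex{} = 0
g(2) = mex{} = 0
g(3) = mex{} = 0
g(4) = mex{0} = 1
g(5) = mex{0} = 1
g(6) = mex{0} = 1
g(7) = mex{0} = 1
g(8) = mex{0,1} = 2
So g(8) = 2.
For heap C, compute g(0), g(1), … with moves {3, 4, 6}:
g(0) = mex{} = 0
g(1) = mex{} = 0
g(2) = mex{} = 0
g(3) = mex{0} = 1
g(4) = mex{0} = 1
g(5) = mex{0} = 1
g(6) = mex{0,1} = 2
g(7) = mex{0,1} = 2
g(8) = mex{0,1} = 2
g(9) = mex{1,2} = 0
g(10) = mex{1,2} = 0
g(11) = mex{1,2} = 0
So g(11) = 0.
Heap D is a plain Nim heap of size 5, so its Grundy value is 5.
The value of a disjunctive sum is the nim-sum of the parts.
Combined value = 10 ⊕ 2 ⊕ 0 ⊕ 5 = 13.

13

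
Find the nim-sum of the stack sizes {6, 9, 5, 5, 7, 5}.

Compute the nim-sum pairwise:
6 ^ 9 = 15
15 ^ 5 = 10
10 ^ 5 = 15
15 ^ 7 = 8
8 ^ 5 = 13

13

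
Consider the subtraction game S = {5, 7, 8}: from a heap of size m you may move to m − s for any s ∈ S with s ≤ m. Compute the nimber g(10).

2

Build the Grundy sequence with g(k) = mex{g(k−s) : s ∈ {5, 7, 8}, s ≤ k}:
k:     0  1  2  3  4  5  6  7  8  9 10
g(k):  0  0  0  0  0  1  1  1  1  1  2
So g(10) = 2.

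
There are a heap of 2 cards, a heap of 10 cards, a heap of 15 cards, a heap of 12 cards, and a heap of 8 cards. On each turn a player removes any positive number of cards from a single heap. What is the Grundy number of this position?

3

Compute the nim-sum pairwise:
2 ^ 10 = 8
8 ^ 15 = 7
7 ^ 12 = 11
11 ^ 8 = 3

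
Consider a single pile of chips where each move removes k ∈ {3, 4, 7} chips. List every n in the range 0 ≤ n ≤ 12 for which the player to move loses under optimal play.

Compute g(0), g(1), … for moves {3, 4, 7}:
g(0) = mex{} = 0
g(1) = mex{} = 0
g(2) = mex{} = 0
g(3) = mex{0} = 1
g(4) = mex{0} = 1
g(5) = mex{0} = 1
g(6) = mex{0,1} = 2
g(7) = mex{0,1} = 2
g(8) = mex{0,1} = 2
g(9) = mex{0,1,2} = 3
g(10) = mex{1,2} = 0
g(11) = mex{1,2} = 0
g(12) = mex{1,2,3} = 0
The P-positions (g = 0) in 0..12 are 0, 1, 2, 10, 11, 12.

0, 1, 2, 10, 11, 12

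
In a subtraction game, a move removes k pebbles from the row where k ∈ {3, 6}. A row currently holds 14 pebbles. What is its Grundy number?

1

Build the Grundy sequence with g(k) = mex{g(k−s) : s ∈ {3, 6}, s ≤ k}:
g(0) = mex{} = 0
g(1) = mex{} = 0
g(2) = mex{} = 0
g(3) = mex{0} = 1
g(4) = mex{0} = 1
g(5) = mex{0} = 1
g(6) = mex{0,1} = 2
g(7) = mex{0,1} = 2
g(8) = mex{0,1} = 2
g(9) = mex{1,2} = 0
g(10) = mex{1,2} = 0
g(11) = mex{1,2} = 0
g(12) = mex{0,2} = 1
g(13) = mex{0,2} = 1
g(14) = mex{0,2} = 1
So g(14) = 1.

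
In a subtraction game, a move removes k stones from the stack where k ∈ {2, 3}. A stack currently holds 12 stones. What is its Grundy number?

1

Compute g(0), g(1), … for moves {2, 3}:
k:     0  1  2  3  4  5  6  7  8  9 10 11 12
g(k):  0  0  1  1  2  0  0  1  1  2  0  0  1
So g(12) = 1.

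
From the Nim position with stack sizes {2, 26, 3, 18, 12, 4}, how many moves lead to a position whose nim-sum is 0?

1

Compute the nim-sum pairwise:
2 ⊕ 26 = 24
24 ⊕ 3 = 27
27 ⊕ 18 = 9
9 ⊕ 12 = 5
5 ⊕ 4 = 1
The overall nim-sum is X = 1. A stack of size p has a winning move iff p XOR X < p (reduce it to p XOR X).
  2: 2 XOR 1 = 3 ≥ 2 — no move.
  26: 26 XOR 1 = 27 ≥ 26 — no move.
  3: 3 XOR 1 = 2 < 3 — winning move (to 2).
  18: 18 XOR 1 = 19 ≥ 18 — no move.
  12: 12 XOR 1 = 13 ≥ 12 — no move.
  4: 4 XOR 1 = 5 ≥ 4 — no move.
That gives 1 winning move.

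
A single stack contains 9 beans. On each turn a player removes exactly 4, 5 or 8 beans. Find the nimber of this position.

2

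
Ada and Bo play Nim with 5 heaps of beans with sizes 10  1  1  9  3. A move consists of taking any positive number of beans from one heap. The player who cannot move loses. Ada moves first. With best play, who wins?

Bo wins

Compute the nim-sum pairwise:
10 ^ 1 = 11
11 ^ 1 = 10
10 ^ 9 = 3
3 ^ 3 = 0
The nim-sum is 0, so this is a P-position: the player to move is in a losing position under optimal play; Ada is about to move from it and so loses — Bo wins.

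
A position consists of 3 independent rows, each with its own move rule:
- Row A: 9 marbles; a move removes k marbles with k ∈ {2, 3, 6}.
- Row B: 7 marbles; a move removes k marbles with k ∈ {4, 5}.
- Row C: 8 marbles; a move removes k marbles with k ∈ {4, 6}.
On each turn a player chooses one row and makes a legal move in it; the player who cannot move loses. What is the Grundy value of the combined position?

3

Grundy values for row A (subtraction set {2, 3, 6}):
k:     0  1  2  3  4  5  6  7  8  9
g(k):  0  0  1  1  2  0  3  1  2  0
So g(9) = 0.
Grundy values for row B (subtraction set {4, 5}):
k:     0  1  2  3  4  5  6  7
g(k):  0  0  0  0  1  1  1  1
So g(7) = 1.
For row C, compute g(0), g(1), … with moves {4, 6}:
k:     0  1  2  3  4  5  6  7  8
g(k):  0  0  0  0  1  1  1  1  2
So g(8) = 2.
The value of a disjunctive sum is the nim-sum of the parts.
Combined value = 0 XOR 1 XOR 2 = 3.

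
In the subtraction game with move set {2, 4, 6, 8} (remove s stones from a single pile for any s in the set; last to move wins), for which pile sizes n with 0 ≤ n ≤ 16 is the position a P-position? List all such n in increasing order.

Build the Grundy sequence with g(k) = mex{g(k−s) : s ∈ {2, 4, 6, 8}, s ≤ k}:
k:     0  1  2  3  4  5  6  7  8  9 10 11 12 13 14 15 16
g(k):  0  0  1  1  2  2  3  3  4  4  0  0  1  1  2  2  3
The P-positions (g = 0) in 0..16 are 0, 1, 10, 11.

0, 1, 10, 11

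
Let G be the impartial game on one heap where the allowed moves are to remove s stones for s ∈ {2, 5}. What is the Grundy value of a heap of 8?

Compute g(0), g(1), … for moves {2, 5}:
g(0) = mex{} = 0
g(1) = mex{} = 0
g(2) = mex{0} = 1
g(3) = mex{0} = 1
g(4) = mex{1} = 0
g(5) = mex{0,1} = 2
g(6) = mex{0} = 1
g(7) = mex{1,2} = 0
g(8) = mex{1} = 0
So g(8) = 0.

0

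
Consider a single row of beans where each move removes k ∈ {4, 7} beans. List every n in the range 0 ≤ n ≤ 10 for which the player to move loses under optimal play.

0, 1, 2, 3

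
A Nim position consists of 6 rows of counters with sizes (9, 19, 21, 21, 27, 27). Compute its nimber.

26

In binary:
  01001  (9)
  10011  (19)
  10101  (21)
  10101  (21)
  11011  (27)
  11011  (27)
  -----
  11010  (26)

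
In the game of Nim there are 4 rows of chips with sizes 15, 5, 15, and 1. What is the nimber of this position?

Compute the nim-sum pairwise:
15 ⊕ 5 = 10
10 ⊕ 15 = 5
5 ⊕ 1 = 4

4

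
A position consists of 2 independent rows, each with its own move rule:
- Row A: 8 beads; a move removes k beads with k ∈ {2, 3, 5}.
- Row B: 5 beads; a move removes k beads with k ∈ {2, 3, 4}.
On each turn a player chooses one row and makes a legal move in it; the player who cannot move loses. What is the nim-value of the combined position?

For row A, compute g(0), g(1), … with moves {2, 3, 5}:
k:     0  1  2  3  4  5  6  7  8
g(k):  0  0  1  1  2  2  3  0  0
So g(8) = 0.
For row B, compute g(0), g(1), … with moves {2, 3, 4}:
k:     0  1  2  3  4  5
g(k):  0  0  1  1  2  2
So g(5) = 2.
The value of a disjunctive sum is the nim-sum of the parts.
Combined value = 0 XOR 2 = 2.

2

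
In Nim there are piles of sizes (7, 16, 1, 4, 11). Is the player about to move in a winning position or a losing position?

Winning position

In binary:
  00111  (7)
  10000  (16)
  00001  (1)
  00100  (4)
  01011  (11)
  -----
  11001  (25)
The nim-sum is 25 ≠ 0, so this is an N-position: the player to move can win.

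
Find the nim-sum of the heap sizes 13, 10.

7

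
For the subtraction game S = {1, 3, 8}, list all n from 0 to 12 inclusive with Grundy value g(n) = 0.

0, 2, 4, 6, 11

Grundy values for subtraction set {1, 3, 8}:
g(0) = mex{} = 0
g(1) = mex{0} = 1
g(2) = mex{1} = 0
g(3) = mex{0} = 1
g(4) = mex{1} = 0
g(5) = mex{0} = 1
g(6) = mex{1} = 0
g(7) = mex{0} = 1
g(8) = mex{0,1} = 2
g(9) = mex{0,1,2} = 3
g(10) = mex{0,1,3} = 2
g(11) = mex{1,2} = 0
g(12) = mex{0,3} = 1
The P-positions (g = 0) in 0..12 are 0, 2, 4, 6, 11.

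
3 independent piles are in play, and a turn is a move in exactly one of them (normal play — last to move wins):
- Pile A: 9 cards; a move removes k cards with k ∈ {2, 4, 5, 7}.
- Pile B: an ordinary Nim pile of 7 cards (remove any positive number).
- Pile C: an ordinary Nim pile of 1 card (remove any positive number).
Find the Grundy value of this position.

Build the Grundy sequence for pile A with g(k) = mex{g(k−s) : s ∈ {2, 4, 5, 7}, s ≤ k}:
g(0) = mex{} = 0
g(1) = mex{} = 0
g(2) = mex{0} = 1
g(3) = mex{0} = 1
g(4) = mex{0,1} = 2
g(5) = mex{0,1} = 2
g(6) = mex{0,1,2} = 3
g(7) = mex{0,1,2} = 3
g(8) = mex{0,1,2,3} = 4
g(9) = mex{1,2,3} = 0
So g(9) = 0.
Pile B is a plain Nim pile of size 7, so its Grundy value is 7.
Pile C is a plain Nim pile of size 1, so its Grundy value is 1.
By the Sprague-Grundy theorem, the Grundy value of a sum of independent games is the XOR of the component values.
Combined value = 0 XOR 7 XOR 1 = 6.

6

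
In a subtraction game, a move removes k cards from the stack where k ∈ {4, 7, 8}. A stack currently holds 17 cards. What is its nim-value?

1

Grundy values for subtraction set {4, 7, 8}:
k:     0  1  2  3  4  5  6  7  8  9 10 11 12 13 14 15 16 17
g(k):  0  0  0  0  1  1  1  1  2  2  2  2  0  0  0  0  1  1
So g(17) = 1.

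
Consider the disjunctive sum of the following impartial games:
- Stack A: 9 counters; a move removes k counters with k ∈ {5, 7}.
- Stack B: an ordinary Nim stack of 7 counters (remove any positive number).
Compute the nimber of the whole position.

6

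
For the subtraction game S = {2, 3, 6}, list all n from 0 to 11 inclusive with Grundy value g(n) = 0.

0, 1, 5, 9, 10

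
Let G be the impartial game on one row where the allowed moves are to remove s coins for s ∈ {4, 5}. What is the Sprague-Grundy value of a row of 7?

Compute g(0), g(1), … for moves {4, 5}:
k:     0  1  2  3  4  5  6  7
g(k):  0  0  0  0  1  1  1  1
So g(7) = 1.

1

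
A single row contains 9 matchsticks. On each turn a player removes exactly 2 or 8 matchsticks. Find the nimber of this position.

Build the Grundy sequence with g(k) = mex{g(k−s) : s ∈ {2, 8}, s ≤ k}:
g(0) = mex{} = 0
g(1) = mex{} = 0
g(2) = mex{0} = 1
g(3) = mex{0} = 1
g(4) = mex{1} = 0
g(5) = mex{1} = 0
g(6) = mex{0} = 1
g(7) = mex{0} = 1
g(8) = mex{0,1} = 2
g(9) = mex{0,1} = 2
So g(9) = 2.

2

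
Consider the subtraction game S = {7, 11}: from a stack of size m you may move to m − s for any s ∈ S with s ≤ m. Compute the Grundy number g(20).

0

Build the Grundy sequence with g(k) = mex{g(k−s) : s ∈ {7, 11}, s ≤ k}:
k:     0  1  2  3  4  5  6  7  8  9 10 11 12 13 14 15 16 17 18 19 20
g(k):  0  0  0  0  0  0  0  1  1  1  1  1  1  1  2  2  2  2  0  0  0
So g(20) = 0.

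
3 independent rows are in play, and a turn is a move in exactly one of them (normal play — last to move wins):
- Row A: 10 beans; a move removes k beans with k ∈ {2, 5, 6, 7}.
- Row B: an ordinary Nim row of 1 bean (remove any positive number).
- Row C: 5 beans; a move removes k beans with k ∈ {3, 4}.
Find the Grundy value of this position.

3

Build the Grundy sequence for row A with g(k) = mex{g(k−s) : s ∈ {2, 5, 6, 7}, s ≤ k}:
g(0) = mex{} = 0
g(1) = mex{} = 0
g(2) = mex{0} = 1
g(3) = mex{0} = 1
g(4) = mex{1} = 0
g(5) = mex{0,1} = 2
g(6) = mex{0} = 1
g(7) = mex{0,1,2} = 3
g(8) = mex{0,1} = 2
g(9) = mex{0,1,3} = 2
g(10) = mex{0,1,2} = 3
So g(10) = 3.
Row B is a plain Nim row of size 1, so its Grundy value is 1.
For row C, compute g(0), g(1), … with moves {3, 4}:
k:     0  1  2  3  4  5
g(k):  0  0  0  1  1  1
So g(5) = 1.
By the Sprague-Grundy theorem, the Grundy value of a sum of independent games is the XOR of the component values.
Combined value = 3 XOR 1 XOR 1 = 3.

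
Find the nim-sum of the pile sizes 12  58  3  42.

31

Compute the nim-sum pairwise:
12 ^ 58 = 54
54 ^ 3 = 53
53 ^ 42 = 31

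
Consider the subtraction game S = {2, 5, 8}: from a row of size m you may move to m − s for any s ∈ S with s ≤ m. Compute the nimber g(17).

Build the Grundy sequence with g(k) = mex{g(k−s) : s ∈ {2, 5, 8}, s ≤ k}:
k:     0  1  2  3  4  5  6  7  8  9 10 11 12 13 14 15 16 17
g(k):  0  0  1  1  0  2  1  0  2  1  0  0  1  1  0  2  1  0
So g(17) = 0.

0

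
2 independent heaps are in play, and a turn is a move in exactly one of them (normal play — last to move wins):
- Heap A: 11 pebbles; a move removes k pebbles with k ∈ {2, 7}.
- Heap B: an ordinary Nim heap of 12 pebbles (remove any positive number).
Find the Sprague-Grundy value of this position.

13

Grundy values for heap A (subtraction set {2, 7}):
k:     0  1  2  3  4  5  6  7  8  9 10 11
g(k):  0  0  1  1  0  0  1  1  2  0  0  1
So g(11) = 1.
Heap B is a plain Nim heap of size 12, so its Grundy value is 12.
The value of a disjunctive sum is the nim-sum of the parts.
Combined value = 1 XOR 12 = 13.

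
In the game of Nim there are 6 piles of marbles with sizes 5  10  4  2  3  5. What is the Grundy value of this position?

Write each in binary and XOR column by column:
  0101  (5)
  1010  (10)
  0100  (4)
  0010  (2)
  0011  (3)
  0101  (5)
  ----
  1111  (15)

15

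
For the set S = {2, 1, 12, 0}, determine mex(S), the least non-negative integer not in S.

The values 0, 1, 2 are all present; 3 is the first non-negative integer missing from the set.

3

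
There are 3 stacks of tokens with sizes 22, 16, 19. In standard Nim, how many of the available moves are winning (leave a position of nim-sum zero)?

Compute the nim-sum pairwise:
22 XOR 16 = 6
6 XOR 19 = 21
The overall nim-sum is X = 21. A stack of size p has a winning move iff p XOR X < p (reduce it to p XOR X).
  22: 22 XOR 21 = 3 < 22 — winning move (to 3).
  16: 16 XOR 21 = 5 < 16 — winning move (to 5).
  19: 19 XOR 21 = 6 < 19 — winning move (to 6).
That gives 3 winning moves.

3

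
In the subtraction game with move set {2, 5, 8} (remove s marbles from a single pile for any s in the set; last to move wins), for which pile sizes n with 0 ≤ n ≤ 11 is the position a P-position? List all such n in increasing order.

Build the Grundy sequence with g(k) = mex{g(k−s) : s ∈ {2, 5, 8}, s ≤ k}:
g(0) = mex{} = 0
g(1) = mex{} = 0
g(2) = mex{0} = 1
g(3) = mex{0} = 1
g(4) = mex{1} = 0
g(5) = mex{0,1} = 2
g(6) = mex{0} = 1
g(7) = mex{1,2} = 0
g(8) = mex{0,1} = 2
g(9) = mex{0} = 1
g(10) = mex{1,2} = 0
g(11) = mex{1} = 0
The P-positions (g = 0) in 0..11 are 0, 1, 4, 7, 10, 11.

0, 1, 4, 7, 10, 11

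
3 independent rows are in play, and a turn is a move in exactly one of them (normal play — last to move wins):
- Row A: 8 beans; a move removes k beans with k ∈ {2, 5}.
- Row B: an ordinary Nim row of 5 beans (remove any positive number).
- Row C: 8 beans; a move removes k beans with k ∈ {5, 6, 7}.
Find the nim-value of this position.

For row A, compute g(0), g(1), … with moves {2, 5}:
k:     0  1  2  3  4  5  6  7  8
g(k):  0  0  1  1  0  2  1  0  0
So g(8) = 0.
Row B is a plain Nim row of size 5, so its Grundy value is 5.
Grundy values for row C (subtraction set {5, 6, 7}):
g(0) = mex{} = 0
g(1) = mex{} = 0
g(2) = mex{} = 0
g(3) = mex{} = 0
g(4) = mex{} = 0
g(5) = mex{0} = 1
g(6) = mex{0} = 1
g(7) = mex{0} = 1
g(8) = mex{0} = 1
So g(8) = 1.
The value of a disjunctive sum is the nim-sum of the parts.
Combined value = 0 XOR 5 XOR 1 = 4.

4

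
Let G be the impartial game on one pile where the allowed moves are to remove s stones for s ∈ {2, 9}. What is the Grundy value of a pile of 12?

0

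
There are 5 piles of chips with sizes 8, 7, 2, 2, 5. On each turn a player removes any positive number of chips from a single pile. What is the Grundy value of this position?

10

Compute the nim-sum pairwise:
8 ^ 7 = 15
15 ^ 2 = 13
13 ^ 2 = 15
15 ^ 5 = 10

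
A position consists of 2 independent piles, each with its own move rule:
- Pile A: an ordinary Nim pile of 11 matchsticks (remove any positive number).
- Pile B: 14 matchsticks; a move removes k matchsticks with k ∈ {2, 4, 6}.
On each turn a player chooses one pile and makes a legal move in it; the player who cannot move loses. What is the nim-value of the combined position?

8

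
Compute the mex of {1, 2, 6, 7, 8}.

0 is not in the set, so the mex is 0.

0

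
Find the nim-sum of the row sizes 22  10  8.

Nim-sum: 22 ^ 10 ^ 8 = 20.

20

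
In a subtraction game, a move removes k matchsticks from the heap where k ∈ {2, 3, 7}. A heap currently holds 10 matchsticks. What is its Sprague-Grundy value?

0

Compute g(0), g(1), … for moves {2, 3, 7}:
g(0) = mex{} = 0
g(1) = mex{} = 0
g(2) = mex{0} = 1
g(3) = mex{0} = 1
g(4) = mex{0,1} = 2
g(5) = mex{1} = 0
g(6) = mex{1,2} = 0
g(7) = mex{0,2} = 1
g(8) = mex{0} = 1
g(9) = mex{0,1} = 2
g(10) = mex{1} = 0
So g(10) = 0.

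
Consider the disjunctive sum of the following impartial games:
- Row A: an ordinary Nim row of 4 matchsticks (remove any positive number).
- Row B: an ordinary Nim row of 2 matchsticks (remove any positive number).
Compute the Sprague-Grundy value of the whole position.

Row A is a plain Nim row of size 4, so its Grundy value is 4.
Row B is a plain Nim row of size 2, so its Grundy value is 2.
The value of a disjunctive sum is the nim-sum of the parts.
Combined value = 4 ⊕ 2 = 6.

6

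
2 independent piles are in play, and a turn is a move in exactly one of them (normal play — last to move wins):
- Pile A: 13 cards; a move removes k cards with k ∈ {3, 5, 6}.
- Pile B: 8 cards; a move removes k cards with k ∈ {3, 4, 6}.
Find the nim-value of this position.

3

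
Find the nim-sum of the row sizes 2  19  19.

2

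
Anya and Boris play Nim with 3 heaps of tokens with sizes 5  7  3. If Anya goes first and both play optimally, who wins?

Anya wins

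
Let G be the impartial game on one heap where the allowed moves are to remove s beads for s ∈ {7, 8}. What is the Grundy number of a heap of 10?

1

Build the Grundy sequence with g(k) = mex{g(k−s) : s ∈ {7, 8}, s ≤ k}:
k:     0  1  2  3  4  5  6  7  8  9 10
g(k):  0  0  0  0  0  0  0  1  1  1  1
So g(10) = 1.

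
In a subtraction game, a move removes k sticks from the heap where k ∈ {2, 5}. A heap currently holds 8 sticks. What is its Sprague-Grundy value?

Grundy values for subtraction set {2, 5}:
k:     0  1  2  3  4  5  6  7  8
g(k):  0  0  1  1  0  2  1  0  0
So g(8) = 0.

0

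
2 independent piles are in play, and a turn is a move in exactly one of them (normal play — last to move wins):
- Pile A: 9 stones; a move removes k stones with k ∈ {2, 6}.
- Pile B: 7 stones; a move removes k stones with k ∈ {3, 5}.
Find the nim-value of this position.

2

For pile A, compute g(0), g(1), … with moves {2, 6}:
g(0) = mex{} = 0
g(1) = mex{} = 0
g(2) = mex{0} = 1
g(3) = mex{0} = 1
g(4) = mex{1} = 0
g(5) = mex{1} = 0
g(6) = mex{0} = 1
g(7) = mex{0} = 1
g(8) = mex{1} = 0
g(9) = mex{1} = 0
So g(9) = 0.
Build the Grundy sequence for pile B with g(k) = mex{g(k−s) : s ∈ {3, 5}, s ≤ k}:
k:     0  1  2  3  4  5  6  7
g(k):  0  0  0  1  1  1  2  2
So g(7) = 2.
The value of a disjunctive sum is the nim-sum of the parts.
Combined value = 0 ⊕ 2 = 2.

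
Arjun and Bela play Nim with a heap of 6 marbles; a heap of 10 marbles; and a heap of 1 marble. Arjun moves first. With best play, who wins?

Arjun wins

Compute the nim-sum pairwise:
6 XOR 10 = 12
12 XOR 1 = 13
The nim-sum is 13 ≠ 0, so this is an N-position: the player to move can win; Arjun has a winning move.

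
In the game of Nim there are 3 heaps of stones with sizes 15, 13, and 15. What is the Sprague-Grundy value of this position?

13

In binary:
  1111  (15)
  1101  (13)
  1111  (15)
  ----
  1101  (13)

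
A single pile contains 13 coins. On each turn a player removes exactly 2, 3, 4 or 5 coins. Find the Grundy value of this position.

Grundy values for subtraction set {2, 3, 4, 5}:
k:     0  1  2  3  4  5  6  7  8  9 10 11 12 13
g(k):  0  0  1  1  2  2  3  0  0  1  1  2  2  3
So g(13) = 3.

3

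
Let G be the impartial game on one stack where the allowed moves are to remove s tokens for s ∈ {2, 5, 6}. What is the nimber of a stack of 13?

1

Grundy values for subtraction set {2, 5, 6}:
k:     0  1  2  3  4  5  6  7  8  9 10 11 12 13
g(k):  0  0  1  1  0  2  1  3  0  2  1  0  0  1
So g(13) = 1.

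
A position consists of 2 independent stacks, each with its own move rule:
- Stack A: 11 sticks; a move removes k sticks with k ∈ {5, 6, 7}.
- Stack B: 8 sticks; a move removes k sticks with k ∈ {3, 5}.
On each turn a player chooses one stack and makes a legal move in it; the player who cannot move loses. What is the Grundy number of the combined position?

Grundy values for stack A (subtraction set {5, 6, 7}):
k:     0  1  2  3  4  5  6  7  8  9 10 11
g(k):  0  0  0  0  0  1  1  1  1  1  2  2
So g(11) = 2.
Grundy values for stack B (subtraction set {3, 5}):
k:     0  1  2  3  4  5  6  7  8
g(k):  0  0  0  1  1  1  2  2  0
So g(8) = 0.
By the Sprague-Grundy theorem, the Grundy value of a sum of independent games is the XOR of the component values.
Combined value = 2 XOR 0 = 2.

2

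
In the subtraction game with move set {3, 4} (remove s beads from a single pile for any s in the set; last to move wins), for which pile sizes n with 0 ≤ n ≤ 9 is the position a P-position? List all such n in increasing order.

0, 1, 2, 7, 8, 9

Compute g(0), g(1), … for moves {3, 4}:
g(0) = mex{} = 0
g(1) = mex{} = 0
g(2) = mex{} = 0
g(3) = mex{0} = 1
g(4) = mex{0} = 1
g(5) = mex{0} = 1
g(6) = mex{0,1} = 2
g(7) = mex{1} = 0
g(8) = mex{1} = 0
g(9) = mex{1,2} = 0
The P-positions (g = 0) in 0..9 are 0, 1, 2, 7, 8, 9.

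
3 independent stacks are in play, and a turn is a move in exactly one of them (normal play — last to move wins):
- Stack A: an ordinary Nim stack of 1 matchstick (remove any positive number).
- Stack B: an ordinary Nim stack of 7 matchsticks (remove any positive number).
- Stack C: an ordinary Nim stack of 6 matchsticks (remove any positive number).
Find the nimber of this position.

0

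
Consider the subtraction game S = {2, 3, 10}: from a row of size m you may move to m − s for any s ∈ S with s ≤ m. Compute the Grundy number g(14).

1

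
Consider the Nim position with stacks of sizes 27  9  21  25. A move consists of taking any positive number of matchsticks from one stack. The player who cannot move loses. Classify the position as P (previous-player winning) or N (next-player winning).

Write each in binary and XOR column by column:
  11011  (27)
  01001  (9)
  10101  (21)
  11001  (25)
  -----
  11110  (30)
The nim-sum is 30 ≠ 0, so this is an N-position: the player to move can win.

N-position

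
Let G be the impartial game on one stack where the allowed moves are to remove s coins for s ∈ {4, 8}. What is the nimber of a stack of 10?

2

Grundy values for subtraction set {4, 8}:
g(0) = mex{} = 0
g(1) = mex{} = 0
g(2) = mex{} = 0
g(3) = mex{} = 0
g(4) = mex{0} = 1
g(5) = mex{0} = 1
g(6) = mex{0} = 1
g(7) = mex{0} = 1
g(8) = mex{0,1} = 2
g(9) = mex{0,1} = 2
g(10) = mex{0,1} = 2
So g(10) = 2.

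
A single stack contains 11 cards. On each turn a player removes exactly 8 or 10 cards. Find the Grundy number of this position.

1

Grundy values for subtraction set {8, 10}:
g(0) = mex{} = 0
g(1) = mex{} = 0
g(2) = mex{} = 0
g(3) = mex{} = 0
g(4) = mex{} = 0
g(5) = mex{} = 0
g(6) = mex{} = 0
g(7) = mex{} = 0
g(8) = mex{0} = 1
g(9) = mex{0} = 1
g(10) = mex{0} = 1
g(11) = mex{0} = 1
So g(11) = 1.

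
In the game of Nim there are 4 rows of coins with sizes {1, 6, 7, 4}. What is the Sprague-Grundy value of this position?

4

Compute the nim-sum pairwise:
1 XOR 6 = 7
7 XOR 7 = 0
0 XOR 4 = 4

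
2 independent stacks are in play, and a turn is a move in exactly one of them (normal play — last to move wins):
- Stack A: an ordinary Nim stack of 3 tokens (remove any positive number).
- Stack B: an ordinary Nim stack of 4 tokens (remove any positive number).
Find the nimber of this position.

Stack A is a plain Nim stack of size 3, so its Grundy value is 3.
Stack B is a plain Nim stack of size 4, so its Grundy value is 4.
By the Sprague-Grundy theorem, the Grundy value of a sum of independent games is the XOR of the component values.
Combined value = 3 XOR 4 = 7.

7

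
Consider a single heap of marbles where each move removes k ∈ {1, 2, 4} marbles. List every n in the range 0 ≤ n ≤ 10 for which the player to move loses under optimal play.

0, 3, 6, 9

Grundy values for subtraction set {1, 2, 4}:
k:     0  1  2  3  4  5  6  7  8  9 10
g(k):  0  1  2  0  1  2  0  1  2  0  1
The P-positions (g = 0) in 0..10 are 0, 3, 6, 9.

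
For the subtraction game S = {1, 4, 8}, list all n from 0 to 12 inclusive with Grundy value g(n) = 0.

Compute g(0), g(1), … for moves {1, 4, 8}:
k:     0  1  2  3  4  5  6  7  8  9 10 11 12
g(k):  0  1  0  1  2  0  1  0  1  2  3  2  0
The P-positions (g = 0) in 0..12 are 0, 2, 5, 7, 12.

0, 2, 5, 7, 12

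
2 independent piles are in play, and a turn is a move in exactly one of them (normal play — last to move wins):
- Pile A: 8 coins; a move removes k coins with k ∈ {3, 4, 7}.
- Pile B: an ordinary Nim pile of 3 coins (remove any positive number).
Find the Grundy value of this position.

For pile A, compute g(0), g(1), … with moves {3, 4, 7}:
g(0) = mex{} = 0
g(1) = mex{} = 0
g(2) = mex{} = 0
g(3) = mex{0} = 1
g(4) = mex{0} = 1
g(5) = mex{0} = 1
g(6) = mex{0,1} = 2
g(7) = mex{0,1} = 2
g(8) = mex{0,1} = 2
So g(8) = 2.
Pile B is a plain Nim pile of size 3, so its Grundy value is 3.
By the Sprague-Grundy theorem, the Grundy value of a sum of independent games is the XOR of the component values.
Combined value = 2 XOR 3 = 1.

1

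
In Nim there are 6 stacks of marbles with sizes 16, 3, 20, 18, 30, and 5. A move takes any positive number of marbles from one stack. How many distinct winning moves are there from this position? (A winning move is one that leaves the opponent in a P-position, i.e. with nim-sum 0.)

Compute the nim-sum pairwise:
16 XOR 3 = 19
19 XOR 20 = 7
7 XOR 18 = 21
21 XOR 30 = 11
11 XOR 5 = 14
The overall nim-sum is X = 14. A stack of size p has a winning move iff p XOR X < p (reduce it to p XOR X).
  16: 16 XOR 14 = 30 ≥ 16 — no move.
  3: 3 XOR 14 = 13 ≥ 3 — no move.
  20: 20 XOR 14 = 26 ≥ 20 — no move.
  18: 18 XOR 14 = 28 ≥ 18 — no move.
  30: 30 XOR 14 = 16 < 30 — winning move (to 16).
  5: 5 XOR 14 = 11 ≥ 5 — no move.
That gives 1 winning move.

1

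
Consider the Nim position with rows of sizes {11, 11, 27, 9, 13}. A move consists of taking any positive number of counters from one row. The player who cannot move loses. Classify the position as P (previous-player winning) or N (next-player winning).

N-position

Compute the nim-sum pairwise:
11 ^ 11 = 0
0 ^ 27 = 27
27 ^ 9 = 18
18 ^ 13 = 31
The nim-sum is 31 ≠ 0, so this is an N-position: the player to move can win.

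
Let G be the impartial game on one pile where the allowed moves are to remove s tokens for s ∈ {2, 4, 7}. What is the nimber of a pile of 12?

0

Grundy values for subtraction set {2, 4, 7}:
k:     0  1  2  3  4  5  6  7  8  9 10 11 12
g(k):  0  0  1  1  2  2  0  3  1  0  2  1  0
So g(12) = 0.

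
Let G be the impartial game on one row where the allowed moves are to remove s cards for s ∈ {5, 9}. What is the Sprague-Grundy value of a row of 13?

2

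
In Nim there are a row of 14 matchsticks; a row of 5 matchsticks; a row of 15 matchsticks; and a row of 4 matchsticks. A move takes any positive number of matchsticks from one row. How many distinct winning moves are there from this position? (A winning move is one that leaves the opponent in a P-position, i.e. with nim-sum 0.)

Compute the nim-sum pairwise:
14 XOR 5 = 11
11 XOR 15 = 4
4 XOR 4 = 0
The nim-sum is already 0, so every move leaves a nonzero nim-sum — there are no winning moves.

0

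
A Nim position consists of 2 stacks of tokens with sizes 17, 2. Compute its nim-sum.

Compute the nim-sum pairwise:
17 ⊕ 2 = 19

19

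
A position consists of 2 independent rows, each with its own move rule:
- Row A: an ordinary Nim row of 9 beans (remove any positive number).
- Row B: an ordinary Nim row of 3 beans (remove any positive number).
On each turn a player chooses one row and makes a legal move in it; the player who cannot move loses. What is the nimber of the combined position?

10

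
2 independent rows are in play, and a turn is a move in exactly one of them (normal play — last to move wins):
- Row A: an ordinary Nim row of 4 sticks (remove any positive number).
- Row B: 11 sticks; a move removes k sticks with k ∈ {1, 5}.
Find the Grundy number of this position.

Row A is a plain Nim row of size 4, so its Grundy value is 4.
Grundy values for row B (subtraction set {1, 5}):
g(0) = mex{} = 0
g(1) = mex{0} = 1
g(2) = mex{1} = 0
g(3) = mex{0} = 1
g(4) = mex{1} = 0
g(5) = mex{0} = 1
g(6) = mex{1} = 0
g(7) = mex{0} = 1
g(8) = mex{1} = 0
g(9) = mex{0} = 1
g(10) = mex{1} = 0
g(11) = mex{0} = 1
So g(11) = 1.
The value of a disjunctive sum is the nim-sum of the parts.
Combined value = 4 ⊕ 1 = 5.

5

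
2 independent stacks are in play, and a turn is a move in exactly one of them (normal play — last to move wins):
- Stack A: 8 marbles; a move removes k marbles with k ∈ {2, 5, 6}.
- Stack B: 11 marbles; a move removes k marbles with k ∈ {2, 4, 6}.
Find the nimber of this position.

1

Grundy values for stack A (subtraction set {2, 5, 6}):
k:     0  1  2  3  4  5  6  7  8
g(k):  0  0  1  1  0  2  1  3  0
So g(8) = 0.
For stack B, compute g(0), g(1), … with moves {2, 4, 6}:
g(0) = mex{} = 0
g(1) = mex{} = 0
g(2) = mex{0} = 1
g(3) = mex{0} = 1
g(4) = mex{0,1} = 2
g(5) = mex{0,1} = 2
g(6) = mex{0,1,2} = 3
g(7) = mex{0,1,2} = 3
g(8) = mex{1,2,3} = 0
g(9) = mex{1,2,3} = 0
g(10) = mex{0,2,3} = 1
g(11) = mex{0,2,3} = 1
So g(11) = 1.
The value of a disjunctive sum is the nim-sum of the parts.
Combined value = 0 XOR 1 = 1.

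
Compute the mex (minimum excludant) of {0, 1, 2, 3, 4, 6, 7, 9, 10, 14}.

5

The values 0, 1, 2, 3, 4 are all present; 5 is the first non-negative integer missing from the set.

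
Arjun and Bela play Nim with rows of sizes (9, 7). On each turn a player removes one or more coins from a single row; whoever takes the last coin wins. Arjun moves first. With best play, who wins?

Arjun wins

Compute the nim-sum pairwise:
9 ^ 7 = 14
The nim-sum is 14 ≠ 0, so this is an N-position: the player to move can win; Arjun has a winning move.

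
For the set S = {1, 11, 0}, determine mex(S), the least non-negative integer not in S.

2

The values 0, 1 are all present; 2 is the first non-negative integer missing from the set.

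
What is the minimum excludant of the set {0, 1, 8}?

2

The values 0, 1 are all present; 2 is the first non-negative integer missing from the set.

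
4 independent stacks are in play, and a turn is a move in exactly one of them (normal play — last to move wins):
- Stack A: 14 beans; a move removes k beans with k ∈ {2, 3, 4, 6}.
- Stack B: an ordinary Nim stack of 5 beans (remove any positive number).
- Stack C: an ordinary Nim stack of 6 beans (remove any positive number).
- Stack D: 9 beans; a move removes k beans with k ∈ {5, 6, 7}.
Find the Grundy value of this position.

1

For stack A, compute g(0), g(1), … with moves {2, 3, 4, 6}:
k:     0  1  2  3  4  5  6  7  8  9 10 11 12 13 14
g(k):  0  0  1  1  2  2  3  3  0  0  1  1  2  2  3
So g(14) = 3.
Stack B is a plain Nim stack of size 5, so its Grundy value is 5.
Stack C is a plain Nim stack of size 6, so its Grundy value is 6.
Grundy values for stack D (subtraction set {5, 6, 7}):
g(0) = mex{} = 0
g(1) = mex{} = 0
g(2) = mex{} = 0
g(3) = mex{} = 0
g(4) = mex{} = 0
g(5) = mex{0} = 1
g(6) = mex{0} = 1
g(7) = mex{0} = 1
g(8) = mex{0} = 1
g(9) = mex{0} = 1
So g(9) = 1.
The value of a disjunctive sum is the nim-sum of the parts.
Combined value = 3 ⊕ 5 ⊕ 6 ⊕ 1 = 1.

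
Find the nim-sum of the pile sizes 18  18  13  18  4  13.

Nim-sum: 18 ⊕ 18 ⊕ 13 ⊕ 18 ⊕ 4 ⊕ 13 = 22.

22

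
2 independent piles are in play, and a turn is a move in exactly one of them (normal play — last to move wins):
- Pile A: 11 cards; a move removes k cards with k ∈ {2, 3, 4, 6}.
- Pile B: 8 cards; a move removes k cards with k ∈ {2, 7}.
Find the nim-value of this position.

3

For pile A, compute g(0), g(1), … with moves {2, 3, 4, 6}:
k:     0  1  2  3  4  5  6  7  8  9 10 11
g(k):  0  0  1  1  2  2  3  3  0  0  1  1
So g(11) = 1.
For pile B, compute g(0), g(1), … with moves {2, 7}:
g(0) = mex{} = 0
g(1) = mex{} = 0
g(2) = mex{0} = 1
g(3) = mex{0} = 1
g(4) = mex{1} = 0
g(5) = mex{1} = 0
g(6) = mex{0} = 1
g(7) = mex{0} = 1
g(8) = mex{0,1} = 2
So g(8) = 2.
By the Sprague-Grundy theorem, the Grundy value of a sum of independent games is the XOR of the component values.
Combined value = 1 ⊕ 2 = 3.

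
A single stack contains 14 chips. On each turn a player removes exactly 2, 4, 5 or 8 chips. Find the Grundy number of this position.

2

Build the Grundy sequence with g(k) = mex{g(k−s) : s ∈ {2, 4, 5, 8}, s ≤ k}:
k:     0  1  2  3  4  5  6  7  8  9 10 11 12 13 14
g(k):  0  0  1  1  2  2  3  0  4  1  0  2  1  0  2
So g(14) = 2.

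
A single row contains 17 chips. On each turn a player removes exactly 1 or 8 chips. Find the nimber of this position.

Build the Grundy sequence with g(k) = mex{g(k−s) : s ∈ {1, 8}, s ≤ k}:
k:     0  1  2  3  4  5  6  7  8  9 10 11 12 13 14 15 16 17
g(k):  0  1  0  1  0  1  0  1  2  0  1  0  1  0  1  0  1  2
So g(17) = 2.

2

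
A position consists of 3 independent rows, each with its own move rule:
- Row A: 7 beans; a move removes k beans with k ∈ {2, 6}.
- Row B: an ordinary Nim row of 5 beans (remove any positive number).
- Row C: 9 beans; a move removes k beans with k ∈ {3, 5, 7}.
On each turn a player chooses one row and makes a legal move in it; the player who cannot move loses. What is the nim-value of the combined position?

Grundy values for row A (subtraction set {2, 6}):
g(0) = mex{} = 0
g(1) = mex{} = 0
g(2) = mex{0} = 1
g(3) = mex{0} = 1
g(4) = mex{1} = 0
g(5) = mex{1} = 0
g(6) = mex{0} = 1
g(7) = mex{0} = 1
So g(7) = 1.
Row B is a plain Nim row of size 5, so its Grundy value is 5.
For row C, compute g(0), g(1), … with moves {3, 5, 7}:
g(0) = mex{} = 0
g(1) = mex{} = 0
g(2) = mex{} = 0
g(3) = mex{0} = 1
g(4) = mex{0} = 1
g(5) = mex{0} = 1
g(6) = mex{0,1} = 2
g(7) = mex{0,1} = 2
g(8) = mex{0,1} = 2
g(9) = mex{0,1,2} = 3
So g(9) = 3.
The value of a disjunctive sum is the nim-sum of the parts.
Combined value = 1 XOR 5 XOR 3 = 7.

7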